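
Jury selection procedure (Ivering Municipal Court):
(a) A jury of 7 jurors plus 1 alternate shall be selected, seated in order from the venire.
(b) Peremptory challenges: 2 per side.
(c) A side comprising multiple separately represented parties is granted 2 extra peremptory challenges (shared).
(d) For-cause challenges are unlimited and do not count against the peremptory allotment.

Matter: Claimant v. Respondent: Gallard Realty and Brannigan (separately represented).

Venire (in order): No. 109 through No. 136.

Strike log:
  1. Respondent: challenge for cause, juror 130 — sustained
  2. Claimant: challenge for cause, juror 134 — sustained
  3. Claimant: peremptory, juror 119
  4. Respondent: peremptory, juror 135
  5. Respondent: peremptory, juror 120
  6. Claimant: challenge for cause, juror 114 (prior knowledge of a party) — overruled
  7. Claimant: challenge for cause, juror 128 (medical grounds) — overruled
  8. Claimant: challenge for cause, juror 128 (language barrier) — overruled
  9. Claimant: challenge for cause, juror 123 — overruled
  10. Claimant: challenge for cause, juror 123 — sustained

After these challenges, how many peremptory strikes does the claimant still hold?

Claimant allotment: 2.
Claimant peremptories used: #119 — 1 (for-cause on #134, #114, #128, #128, #123, #123 don't count).
Remaining: 2 − 1 = 1.

1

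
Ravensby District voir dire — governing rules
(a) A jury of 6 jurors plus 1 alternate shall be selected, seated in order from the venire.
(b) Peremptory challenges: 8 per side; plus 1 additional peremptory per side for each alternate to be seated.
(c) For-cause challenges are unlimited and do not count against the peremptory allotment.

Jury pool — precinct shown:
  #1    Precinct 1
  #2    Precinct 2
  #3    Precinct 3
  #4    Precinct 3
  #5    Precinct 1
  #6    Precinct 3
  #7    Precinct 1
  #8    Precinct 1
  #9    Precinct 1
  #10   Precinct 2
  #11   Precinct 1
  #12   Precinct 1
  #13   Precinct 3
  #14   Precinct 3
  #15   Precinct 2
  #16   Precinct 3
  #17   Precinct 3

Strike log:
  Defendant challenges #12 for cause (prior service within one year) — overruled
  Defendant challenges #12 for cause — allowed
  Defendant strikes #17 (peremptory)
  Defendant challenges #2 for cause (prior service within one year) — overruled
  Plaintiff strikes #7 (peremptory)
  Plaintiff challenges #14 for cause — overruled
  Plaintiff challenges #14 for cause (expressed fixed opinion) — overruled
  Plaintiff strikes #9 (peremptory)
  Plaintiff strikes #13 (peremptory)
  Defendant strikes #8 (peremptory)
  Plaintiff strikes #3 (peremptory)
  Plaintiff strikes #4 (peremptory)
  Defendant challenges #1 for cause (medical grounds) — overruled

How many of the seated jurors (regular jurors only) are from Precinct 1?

Removed: #3, #4, #7, #8, #9, #12, #13, #17.
Seated jurors 1–6: #1, #2, #5, #6, #10, #11 (alternates #14 not counted).
Of those, in Precinct 1: #1, #5, #11 → 3.

3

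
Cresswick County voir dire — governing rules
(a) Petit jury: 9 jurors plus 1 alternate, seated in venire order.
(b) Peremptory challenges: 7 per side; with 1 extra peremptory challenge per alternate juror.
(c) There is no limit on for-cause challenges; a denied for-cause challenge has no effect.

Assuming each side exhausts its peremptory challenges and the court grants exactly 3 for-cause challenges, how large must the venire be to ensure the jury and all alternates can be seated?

29

Seats to fill: 9 + 1 alternates = 10.
Peremptories: 7 + 1×1 = 8 per side × 2 sides = 16.
For-cause removals: 3.
Minimum venire: 10 + 16 + 3 = 29.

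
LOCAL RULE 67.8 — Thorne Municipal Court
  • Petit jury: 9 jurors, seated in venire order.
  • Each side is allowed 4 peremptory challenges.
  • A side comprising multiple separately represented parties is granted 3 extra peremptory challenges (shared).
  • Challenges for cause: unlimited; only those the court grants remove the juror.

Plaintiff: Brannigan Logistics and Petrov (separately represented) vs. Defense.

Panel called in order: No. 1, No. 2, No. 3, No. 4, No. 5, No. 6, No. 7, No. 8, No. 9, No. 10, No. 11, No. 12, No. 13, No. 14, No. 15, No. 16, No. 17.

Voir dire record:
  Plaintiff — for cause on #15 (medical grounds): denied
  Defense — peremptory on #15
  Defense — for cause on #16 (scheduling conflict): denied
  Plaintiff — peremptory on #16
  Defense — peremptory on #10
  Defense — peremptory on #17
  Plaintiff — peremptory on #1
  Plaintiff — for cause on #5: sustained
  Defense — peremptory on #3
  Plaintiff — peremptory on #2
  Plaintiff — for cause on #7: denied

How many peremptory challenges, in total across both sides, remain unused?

4

Plaintiff allotment: 4 base + 3 multi-party = 7. Defense allotment: 4.
Plaintiff peremptories used: #16, #1, #2 — 3 (for-cause on #15, #5, #7 don't count).
Defense peremptories used: #15, #10, #17, #3 — 4 (the for-cause on #16 doesn't count).
Remaining: (7 − 3) + (4 − 4) = 4.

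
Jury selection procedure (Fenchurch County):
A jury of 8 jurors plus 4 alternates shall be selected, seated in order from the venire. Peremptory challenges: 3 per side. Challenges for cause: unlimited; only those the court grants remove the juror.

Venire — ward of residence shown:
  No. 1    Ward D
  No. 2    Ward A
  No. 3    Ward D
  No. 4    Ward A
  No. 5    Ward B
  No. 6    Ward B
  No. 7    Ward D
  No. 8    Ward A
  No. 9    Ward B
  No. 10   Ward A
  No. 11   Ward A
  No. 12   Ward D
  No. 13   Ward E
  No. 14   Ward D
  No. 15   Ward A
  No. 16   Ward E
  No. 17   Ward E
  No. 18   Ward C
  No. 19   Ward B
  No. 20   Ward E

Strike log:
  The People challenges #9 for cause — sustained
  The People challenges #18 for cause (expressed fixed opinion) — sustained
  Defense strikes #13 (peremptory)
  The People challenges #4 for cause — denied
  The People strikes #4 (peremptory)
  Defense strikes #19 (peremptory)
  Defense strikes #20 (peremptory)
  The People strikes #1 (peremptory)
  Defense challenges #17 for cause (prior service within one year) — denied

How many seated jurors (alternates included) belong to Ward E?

1

Removed: #1, #4, #9, #13, #18, #19, #20.
Seated (12 incl. alternates): #2, #3, #5, #6, #7, #8, #10, #11, #12, #14, #15, #16.
Of those, in Ward E: #16 → 1.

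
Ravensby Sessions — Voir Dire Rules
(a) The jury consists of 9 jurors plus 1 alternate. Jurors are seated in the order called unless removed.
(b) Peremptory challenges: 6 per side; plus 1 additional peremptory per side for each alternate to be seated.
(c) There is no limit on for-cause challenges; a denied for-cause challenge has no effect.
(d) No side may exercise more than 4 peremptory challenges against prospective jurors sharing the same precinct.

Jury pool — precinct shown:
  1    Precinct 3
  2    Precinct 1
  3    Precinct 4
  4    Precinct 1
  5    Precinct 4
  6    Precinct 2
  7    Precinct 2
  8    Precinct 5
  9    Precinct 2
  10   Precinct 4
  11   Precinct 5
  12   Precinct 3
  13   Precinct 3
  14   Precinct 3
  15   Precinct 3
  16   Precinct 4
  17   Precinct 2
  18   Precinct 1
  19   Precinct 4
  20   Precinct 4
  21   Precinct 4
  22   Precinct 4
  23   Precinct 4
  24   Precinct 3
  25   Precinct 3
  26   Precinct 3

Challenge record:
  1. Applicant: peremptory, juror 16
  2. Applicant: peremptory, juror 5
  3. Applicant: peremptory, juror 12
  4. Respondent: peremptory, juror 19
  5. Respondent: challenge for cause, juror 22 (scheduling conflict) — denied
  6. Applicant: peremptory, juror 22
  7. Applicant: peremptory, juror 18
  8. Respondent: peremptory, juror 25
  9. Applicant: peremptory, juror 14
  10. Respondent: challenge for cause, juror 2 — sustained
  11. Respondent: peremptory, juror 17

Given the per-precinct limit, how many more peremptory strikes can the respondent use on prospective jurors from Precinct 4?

3

Respondent peremptories so far: #19, #25, #17 — 3 of 7 used, 4 left overall.
Against Precinct 4: #19 — 1 used; per-precinct cap 4 leaves 3.
Binding limit: min(4, 3) = 3.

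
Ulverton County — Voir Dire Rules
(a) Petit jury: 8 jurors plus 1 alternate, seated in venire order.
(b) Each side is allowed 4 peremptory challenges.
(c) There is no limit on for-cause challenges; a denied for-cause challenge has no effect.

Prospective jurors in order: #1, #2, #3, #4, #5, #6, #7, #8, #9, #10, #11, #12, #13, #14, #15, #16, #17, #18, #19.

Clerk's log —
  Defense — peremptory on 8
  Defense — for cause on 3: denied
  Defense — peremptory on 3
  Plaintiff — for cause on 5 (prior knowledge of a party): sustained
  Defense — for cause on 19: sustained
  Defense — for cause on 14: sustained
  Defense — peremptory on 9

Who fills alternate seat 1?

13

Removed: #3, #5, #8, #9, #14, #19.
Filling seats in venire order through position 9: #1, #2, #4, #6, #7, #10, #11, #12, #13.
So alternate 1 is #13.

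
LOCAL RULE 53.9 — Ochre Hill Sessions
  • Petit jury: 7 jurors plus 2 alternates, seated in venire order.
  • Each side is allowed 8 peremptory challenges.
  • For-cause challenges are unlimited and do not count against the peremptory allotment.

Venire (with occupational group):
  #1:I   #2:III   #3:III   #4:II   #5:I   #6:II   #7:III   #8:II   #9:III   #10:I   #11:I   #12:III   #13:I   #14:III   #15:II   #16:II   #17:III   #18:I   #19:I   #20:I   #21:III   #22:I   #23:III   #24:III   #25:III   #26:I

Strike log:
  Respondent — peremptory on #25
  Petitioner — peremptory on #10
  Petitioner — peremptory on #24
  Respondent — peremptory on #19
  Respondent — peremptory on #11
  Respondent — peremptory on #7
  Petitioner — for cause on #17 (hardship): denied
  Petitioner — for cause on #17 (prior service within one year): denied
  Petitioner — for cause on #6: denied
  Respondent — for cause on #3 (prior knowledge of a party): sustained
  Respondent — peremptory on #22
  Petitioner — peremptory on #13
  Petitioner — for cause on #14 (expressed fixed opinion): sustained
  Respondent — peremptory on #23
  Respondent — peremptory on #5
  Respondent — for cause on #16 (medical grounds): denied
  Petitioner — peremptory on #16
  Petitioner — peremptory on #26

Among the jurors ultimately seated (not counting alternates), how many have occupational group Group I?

1

Removed: #3, #5, #7, #10, #11, #13, #14, #16, #19, #22, #23, #24, #25, #26.
Seated jurors 1–7: #1, #2, #4, #6, #8, #9, #12 (alternates #15, #17 not counted).
Of those, in Group I: #1 → 1.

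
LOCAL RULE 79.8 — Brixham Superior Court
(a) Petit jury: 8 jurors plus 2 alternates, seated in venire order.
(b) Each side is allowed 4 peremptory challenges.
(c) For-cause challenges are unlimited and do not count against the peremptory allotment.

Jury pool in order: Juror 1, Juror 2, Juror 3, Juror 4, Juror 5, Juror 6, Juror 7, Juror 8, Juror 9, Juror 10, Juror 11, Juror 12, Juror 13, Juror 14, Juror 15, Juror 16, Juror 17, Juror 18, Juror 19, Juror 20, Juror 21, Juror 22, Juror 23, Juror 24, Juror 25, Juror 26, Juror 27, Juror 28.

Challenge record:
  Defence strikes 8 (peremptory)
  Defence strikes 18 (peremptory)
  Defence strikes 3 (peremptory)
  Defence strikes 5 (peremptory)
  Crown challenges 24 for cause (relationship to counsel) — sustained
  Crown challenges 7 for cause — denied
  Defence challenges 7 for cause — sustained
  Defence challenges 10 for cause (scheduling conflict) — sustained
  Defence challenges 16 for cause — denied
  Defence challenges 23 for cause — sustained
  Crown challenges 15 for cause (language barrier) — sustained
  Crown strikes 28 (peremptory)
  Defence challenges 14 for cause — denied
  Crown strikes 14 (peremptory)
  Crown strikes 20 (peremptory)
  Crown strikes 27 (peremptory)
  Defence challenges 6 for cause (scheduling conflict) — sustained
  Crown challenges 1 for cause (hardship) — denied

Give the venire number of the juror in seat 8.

16

Removed: #3, #5, #6, #7, #8, #10, #14, #15, #18, #20, #23, #24, #27, #28. (#1, #16 stay — for-cause denied.)
Seating in order: seats 1–8 → #1, #2, #4, #9, #11, #12, #13, #16; alternates → #17, #19.
So seat 8 is #16.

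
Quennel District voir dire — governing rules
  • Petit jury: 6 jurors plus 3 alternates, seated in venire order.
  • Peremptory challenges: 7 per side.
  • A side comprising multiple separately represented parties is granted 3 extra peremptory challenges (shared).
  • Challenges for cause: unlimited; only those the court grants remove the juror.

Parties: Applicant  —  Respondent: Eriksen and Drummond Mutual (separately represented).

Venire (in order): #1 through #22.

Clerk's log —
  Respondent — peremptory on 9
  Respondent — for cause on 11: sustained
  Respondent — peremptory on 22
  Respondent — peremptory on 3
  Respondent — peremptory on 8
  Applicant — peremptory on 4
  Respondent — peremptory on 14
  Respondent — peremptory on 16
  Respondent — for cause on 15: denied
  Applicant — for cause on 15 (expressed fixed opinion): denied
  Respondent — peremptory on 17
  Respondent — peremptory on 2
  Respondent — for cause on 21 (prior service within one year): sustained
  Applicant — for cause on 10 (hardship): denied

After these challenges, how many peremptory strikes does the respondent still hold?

2

Respondent allotment: 7 base + 3 multi-party = 10.
Respondent peremptories used: #9, #22, #3, #8, #14, #16, #17, #2 — 8 (for-cause on #11, #15, #21 don't count).
Remaining: 10 − 8 = 2.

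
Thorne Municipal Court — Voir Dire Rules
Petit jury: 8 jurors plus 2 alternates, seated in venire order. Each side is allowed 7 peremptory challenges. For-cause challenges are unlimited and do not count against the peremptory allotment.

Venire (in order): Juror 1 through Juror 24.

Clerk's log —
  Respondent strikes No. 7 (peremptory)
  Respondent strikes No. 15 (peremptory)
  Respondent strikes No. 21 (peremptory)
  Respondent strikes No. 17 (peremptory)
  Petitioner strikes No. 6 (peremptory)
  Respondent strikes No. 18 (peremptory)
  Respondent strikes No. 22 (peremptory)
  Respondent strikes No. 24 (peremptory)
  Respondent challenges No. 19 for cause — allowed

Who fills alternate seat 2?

12

Removed: #6, #7, #15, #17, #18, #19, #21, #22, #24.
Seating in order: seats 1–8 → #1, #2, #3, #4, #5, #8, #9, #10; alternates → #11, #12.
So alternate 2 is #12.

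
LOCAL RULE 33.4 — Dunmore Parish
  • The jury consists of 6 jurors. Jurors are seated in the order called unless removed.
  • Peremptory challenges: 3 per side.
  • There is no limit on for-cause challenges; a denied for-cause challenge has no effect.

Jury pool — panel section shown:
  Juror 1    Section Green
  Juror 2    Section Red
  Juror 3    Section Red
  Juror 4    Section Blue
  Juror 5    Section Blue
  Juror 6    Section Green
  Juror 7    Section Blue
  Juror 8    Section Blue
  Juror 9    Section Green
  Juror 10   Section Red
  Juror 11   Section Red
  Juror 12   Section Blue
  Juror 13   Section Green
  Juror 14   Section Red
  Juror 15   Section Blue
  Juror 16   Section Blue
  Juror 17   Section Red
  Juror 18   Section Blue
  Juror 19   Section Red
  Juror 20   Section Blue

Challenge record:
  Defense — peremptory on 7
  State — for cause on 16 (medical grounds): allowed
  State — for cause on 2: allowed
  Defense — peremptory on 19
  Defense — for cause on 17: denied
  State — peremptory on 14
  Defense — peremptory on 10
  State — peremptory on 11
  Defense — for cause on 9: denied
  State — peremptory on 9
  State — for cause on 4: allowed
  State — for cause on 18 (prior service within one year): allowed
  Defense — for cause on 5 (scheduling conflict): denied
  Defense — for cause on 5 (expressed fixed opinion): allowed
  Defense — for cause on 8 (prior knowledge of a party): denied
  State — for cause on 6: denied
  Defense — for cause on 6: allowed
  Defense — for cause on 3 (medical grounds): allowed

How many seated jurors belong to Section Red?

Removed: #2, #3, #4, #5, #6, #7, #9, #10, #11, #14, #16, #18, #19.
Seated jurors 1–6: #1, #8, #12, #13, #15, #17.
Of those, in Section Red: #17 → 1.

1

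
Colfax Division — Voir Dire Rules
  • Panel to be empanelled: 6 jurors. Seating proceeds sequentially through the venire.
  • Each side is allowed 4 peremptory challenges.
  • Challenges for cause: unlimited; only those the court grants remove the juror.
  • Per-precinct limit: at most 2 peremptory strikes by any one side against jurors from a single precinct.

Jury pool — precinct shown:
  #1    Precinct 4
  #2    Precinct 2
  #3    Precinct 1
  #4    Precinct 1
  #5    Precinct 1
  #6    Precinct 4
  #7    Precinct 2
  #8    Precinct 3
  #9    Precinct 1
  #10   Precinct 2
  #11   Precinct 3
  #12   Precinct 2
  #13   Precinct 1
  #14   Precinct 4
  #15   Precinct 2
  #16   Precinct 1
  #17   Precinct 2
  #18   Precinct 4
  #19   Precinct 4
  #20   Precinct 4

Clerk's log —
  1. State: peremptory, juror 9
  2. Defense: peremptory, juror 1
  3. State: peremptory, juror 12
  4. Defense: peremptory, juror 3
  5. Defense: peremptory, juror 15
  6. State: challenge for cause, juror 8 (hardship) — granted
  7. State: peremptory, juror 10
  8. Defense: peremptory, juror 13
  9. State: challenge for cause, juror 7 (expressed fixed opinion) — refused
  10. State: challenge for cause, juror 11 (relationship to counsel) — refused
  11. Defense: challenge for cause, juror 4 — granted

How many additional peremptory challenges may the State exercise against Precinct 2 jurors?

0

State peremptories so far: #9, #12, #10 — 3 of 4 used, 1 left overall.
Against Precinct 2: #12, #10 — 2 used; per-precinct cap 2 leaves 0.
Binding limit: min(1, 0) = 0.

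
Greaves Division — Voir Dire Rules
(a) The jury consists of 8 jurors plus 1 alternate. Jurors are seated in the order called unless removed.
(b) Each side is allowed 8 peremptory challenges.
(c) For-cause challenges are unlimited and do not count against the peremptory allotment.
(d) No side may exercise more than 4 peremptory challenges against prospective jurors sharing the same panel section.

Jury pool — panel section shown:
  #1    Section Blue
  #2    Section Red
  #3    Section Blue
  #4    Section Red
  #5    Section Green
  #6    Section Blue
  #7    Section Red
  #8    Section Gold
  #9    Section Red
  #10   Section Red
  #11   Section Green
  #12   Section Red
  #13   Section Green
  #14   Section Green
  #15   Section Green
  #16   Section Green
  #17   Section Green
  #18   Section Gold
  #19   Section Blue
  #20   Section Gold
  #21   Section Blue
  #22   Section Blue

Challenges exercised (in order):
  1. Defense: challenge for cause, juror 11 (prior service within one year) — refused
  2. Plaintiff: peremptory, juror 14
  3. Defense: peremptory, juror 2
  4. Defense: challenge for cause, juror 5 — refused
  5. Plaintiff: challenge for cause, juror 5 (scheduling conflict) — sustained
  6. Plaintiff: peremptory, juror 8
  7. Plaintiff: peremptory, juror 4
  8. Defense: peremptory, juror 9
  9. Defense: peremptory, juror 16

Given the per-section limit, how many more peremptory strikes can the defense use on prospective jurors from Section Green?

Defense peremptories so far: #2, #9, #16 — 3 of 8 used, 5 left overall.
Against Section Green: #16 — 1 used; per-section cap 4 leaves 3.
Binding limit: min(5, 3) = 3.

3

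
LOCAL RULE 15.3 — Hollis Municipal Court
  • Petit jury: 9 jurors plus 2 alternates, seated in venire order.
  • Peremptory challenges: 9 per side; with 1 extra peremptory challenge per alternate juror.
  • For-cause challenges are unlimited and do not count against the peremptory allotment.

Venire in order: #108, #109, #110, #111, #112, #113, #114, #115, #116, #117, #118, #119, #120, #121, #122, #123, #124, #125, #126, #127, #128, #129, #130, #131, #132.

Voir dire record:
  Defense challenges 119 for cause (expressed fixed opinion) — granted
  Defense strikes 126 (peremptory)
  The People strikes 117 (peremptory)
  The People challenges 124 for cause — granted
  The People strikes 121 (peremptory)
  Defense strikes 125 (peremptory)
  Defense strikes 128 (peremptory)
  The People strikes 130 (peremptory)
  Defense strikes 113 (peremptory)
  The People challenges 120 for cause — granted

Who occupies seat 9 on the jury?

118

Removed: #113, #117, #119, #120, #121, #124, #125, #126, #128, #130.
Filling seats in venire order through position 9: #108, #109, #110, #111, #112, #114, #115, #116, #118.
So seat 9 is #118.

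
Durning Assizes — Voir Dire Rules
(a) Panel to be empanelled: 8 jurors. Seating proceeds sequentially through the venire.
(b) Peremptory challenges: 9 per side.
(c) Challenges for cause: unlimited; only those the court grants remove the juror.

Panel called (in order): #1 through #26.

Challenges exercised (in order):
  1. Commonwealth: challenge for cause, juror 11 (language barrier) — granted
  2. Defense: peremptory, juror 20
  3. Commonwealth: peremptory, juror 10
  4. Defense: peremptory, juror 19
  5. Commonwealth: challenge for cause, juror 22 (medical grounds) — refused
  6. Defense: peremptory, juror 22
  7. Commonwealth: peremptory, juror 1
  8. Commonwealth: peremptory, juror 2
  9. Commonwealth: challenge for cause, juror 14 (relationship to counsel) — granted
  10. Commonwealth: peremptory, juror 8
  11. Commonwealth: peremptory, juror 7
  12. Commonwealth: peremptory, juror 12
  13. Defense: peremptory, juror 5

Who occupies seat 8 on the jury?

17

Removed: #1, #2, #5, #7, #8, #10, #11, #12, #14, #19, #20, #22.
Seating in order: seats 1–8 → #3, #4, #6, #9, #13, #15, #16, #17.
So seat 8 is #17.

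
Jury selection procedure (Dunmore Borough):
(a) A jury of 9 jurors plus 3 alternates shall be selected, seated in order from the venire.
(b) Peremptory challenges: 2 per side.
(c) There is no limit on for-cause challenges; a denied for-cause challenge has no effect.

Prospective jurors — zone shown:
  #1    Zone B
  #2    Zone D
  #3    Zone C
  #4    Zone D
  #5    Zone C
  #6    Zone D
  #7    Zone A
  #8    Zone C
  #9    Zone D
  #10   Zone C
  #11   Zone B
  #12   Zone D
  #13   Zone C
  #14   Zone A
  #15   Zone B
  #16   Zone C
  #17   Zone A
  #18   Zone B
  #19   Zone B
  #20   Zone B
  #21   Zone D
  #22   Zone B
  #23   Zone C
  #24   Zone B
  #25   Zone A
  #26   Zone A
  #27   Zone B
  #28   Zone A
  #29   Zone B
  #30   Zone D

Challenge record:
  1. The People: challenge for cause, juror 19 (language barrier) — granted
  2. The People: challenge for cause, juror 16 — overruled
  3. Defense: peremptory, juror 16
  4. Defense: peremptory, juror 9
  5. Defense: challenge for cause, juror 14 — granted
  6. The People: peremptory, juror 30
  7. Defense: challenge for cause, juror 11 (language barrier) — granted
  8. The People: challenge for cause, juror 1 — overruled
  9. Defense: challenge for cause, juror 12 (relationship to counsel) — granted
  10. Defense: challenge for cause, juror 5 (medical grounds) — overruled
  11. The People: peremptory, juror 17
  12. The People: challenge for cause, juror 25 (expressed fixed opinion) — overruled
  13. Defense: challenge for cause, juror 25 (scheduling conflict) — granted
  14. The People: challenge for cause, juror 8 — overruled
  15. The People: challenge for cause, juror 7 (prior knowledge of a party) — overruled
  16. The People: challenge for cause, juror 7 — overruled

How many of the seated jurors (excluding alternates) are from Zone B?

Removed: #9, #11, #12, #14, #16, #17, #19, #25, #30.
Seated jurors 1–9: #1, #2, #3, #4, #5, #6, #7, #8, #10 (alternates #13, #15, #18 not counted).
Of those, in Zone B: #1 → 1.

1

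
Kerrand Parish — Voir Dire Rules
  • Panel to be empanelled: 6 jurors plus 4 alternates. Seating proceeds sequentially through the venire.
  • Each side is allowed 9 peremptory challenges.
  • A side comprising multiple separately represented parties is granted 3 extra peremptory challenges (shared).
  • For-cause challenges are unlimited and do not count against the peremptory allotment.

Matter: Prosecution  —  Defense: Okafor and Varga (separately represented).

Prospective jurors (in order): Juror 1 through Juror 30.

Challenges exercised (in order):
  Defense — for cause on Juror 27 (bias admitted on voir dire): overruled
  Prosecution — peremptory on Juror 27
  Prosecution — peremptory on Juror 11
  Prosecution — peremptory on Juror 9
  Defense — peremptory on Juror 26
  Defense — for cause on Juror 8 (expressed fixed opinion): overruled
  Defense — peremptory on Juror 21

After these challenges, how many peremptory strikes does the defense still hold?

10

Defense allotment: 9 base + 3 multi-party = 12.
Defense peremptories used: #26, #21 — 2 (for-cause on #27, #8 don't count).
Remaining: 12 − 2 = 10.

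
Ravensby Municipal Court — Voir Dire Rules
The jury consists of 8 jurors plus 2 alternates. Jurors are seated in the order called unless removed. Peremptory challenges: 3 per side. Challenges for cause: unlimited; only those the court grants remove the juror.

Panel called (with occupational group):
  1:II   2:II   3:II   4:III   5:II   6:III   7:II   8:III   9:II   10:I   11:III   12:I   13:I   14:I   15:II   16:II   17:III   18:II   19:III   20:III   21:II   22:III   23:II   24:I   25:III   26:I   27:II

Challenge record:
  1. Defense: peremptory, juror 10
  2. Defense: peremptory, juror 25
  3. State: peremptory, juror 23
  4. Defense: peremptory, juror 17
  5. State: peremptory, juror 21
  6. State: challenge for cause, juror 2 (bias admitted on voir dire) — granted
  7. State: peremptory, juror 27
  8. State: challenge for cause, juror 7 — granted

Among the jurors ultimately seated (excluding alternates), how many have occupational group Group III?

4

Removed: #2, #7, #10, #17, #21, #23, #25, #27.
Seated jurors 1–8: #1, #3, #4, #5, #6, #8, #9, #11 (alternates #12, #13 not counted).
Of those, in Group III: #4, #6, #8, #11 → 4.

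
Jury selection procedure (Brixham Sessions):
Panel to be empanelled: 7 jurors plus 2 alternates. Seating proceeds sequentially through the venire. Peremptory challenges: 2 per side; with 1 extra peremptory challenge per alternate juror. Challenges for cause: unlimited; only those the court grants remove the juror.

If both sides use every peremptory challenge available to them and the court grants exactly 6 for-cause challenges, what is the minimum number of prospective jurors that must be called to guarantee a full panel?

Seats to fill: 7 + 2 alternates = 9.
Peremptories: 2 + 1×2 = 4 per side × 2 sides = 8.
For-cause removals: 6.
Minimum venire: 9 + 8 + 6 = 23.

23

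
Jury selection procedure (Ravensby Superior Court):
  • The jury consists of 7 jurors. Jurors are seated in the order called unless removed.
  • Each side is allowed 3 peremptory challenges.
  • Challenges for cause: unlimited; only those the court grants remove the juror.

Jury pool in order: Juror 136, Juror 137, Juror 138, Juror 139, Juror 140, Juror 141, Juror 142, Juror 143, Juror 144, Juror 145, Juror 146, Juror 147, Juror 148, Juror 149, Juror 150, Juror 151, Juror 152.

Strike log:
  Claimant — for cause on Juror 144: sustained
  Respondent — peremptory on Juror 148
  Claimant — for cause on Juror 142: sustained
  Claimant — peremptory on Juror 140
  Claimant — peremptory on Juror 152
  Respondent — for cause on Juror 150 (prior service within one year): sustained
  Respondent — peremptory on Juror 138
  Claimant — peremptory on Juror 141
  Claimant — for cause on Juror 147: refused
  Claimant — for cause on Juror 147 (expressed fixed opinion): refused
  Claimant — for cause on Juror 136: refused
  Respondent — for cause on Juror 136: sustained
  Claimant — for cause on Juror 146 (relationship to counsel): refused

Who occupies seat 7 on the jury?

149

Removed: #136, #138, #140, #141, #142, #144, #148, #150, #152. (#146, #147 stay — for-cause denied.)
Seating in order: seats 1–7 → #137, #139, #143, #145, #146, #147, #149.
So seat 7 is #149.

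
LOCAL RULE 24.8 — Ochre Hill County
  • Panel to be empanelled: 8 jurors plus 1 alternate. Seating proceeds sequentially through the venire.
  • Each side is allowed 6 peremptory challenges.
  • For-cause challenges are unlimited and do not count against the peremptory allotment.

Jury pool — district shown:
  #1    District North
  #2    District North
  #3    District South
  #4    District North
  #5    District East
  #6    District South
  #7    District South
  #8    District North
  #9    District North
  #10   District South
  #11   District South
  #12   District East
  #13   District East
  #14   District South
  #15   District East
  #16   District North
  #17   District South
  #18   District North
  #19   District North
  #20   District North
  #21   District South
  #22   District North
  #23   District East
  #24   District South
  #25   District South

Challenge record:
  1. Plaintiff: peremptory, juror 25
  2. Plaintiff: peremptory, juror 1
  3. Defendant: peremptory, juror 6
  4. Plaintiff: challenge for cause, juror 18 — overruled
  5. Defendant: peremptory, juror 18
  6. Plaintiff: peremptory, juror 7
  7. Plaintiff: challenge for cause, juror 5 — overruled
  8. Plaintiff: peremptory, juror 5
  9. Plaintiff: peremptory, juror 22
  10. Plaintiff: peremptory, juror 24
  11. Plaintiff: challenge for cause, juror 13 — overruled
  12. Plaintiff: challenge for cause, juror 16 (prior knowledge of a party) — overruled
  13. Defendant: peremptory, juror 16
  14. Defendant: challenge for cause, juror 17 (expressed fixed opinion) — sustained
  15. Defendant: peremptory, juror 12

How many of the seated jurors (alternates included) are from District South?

Removed: #1, #5, #6, #7, #12, #16, #17, #18, #22, #24, #25.
Seated (9 incl. alternates): #2, #3, #4, #8, #9, #10, #11, #13, #14.
Of those, in District South: #3, #10, #11, #14 → 4.

4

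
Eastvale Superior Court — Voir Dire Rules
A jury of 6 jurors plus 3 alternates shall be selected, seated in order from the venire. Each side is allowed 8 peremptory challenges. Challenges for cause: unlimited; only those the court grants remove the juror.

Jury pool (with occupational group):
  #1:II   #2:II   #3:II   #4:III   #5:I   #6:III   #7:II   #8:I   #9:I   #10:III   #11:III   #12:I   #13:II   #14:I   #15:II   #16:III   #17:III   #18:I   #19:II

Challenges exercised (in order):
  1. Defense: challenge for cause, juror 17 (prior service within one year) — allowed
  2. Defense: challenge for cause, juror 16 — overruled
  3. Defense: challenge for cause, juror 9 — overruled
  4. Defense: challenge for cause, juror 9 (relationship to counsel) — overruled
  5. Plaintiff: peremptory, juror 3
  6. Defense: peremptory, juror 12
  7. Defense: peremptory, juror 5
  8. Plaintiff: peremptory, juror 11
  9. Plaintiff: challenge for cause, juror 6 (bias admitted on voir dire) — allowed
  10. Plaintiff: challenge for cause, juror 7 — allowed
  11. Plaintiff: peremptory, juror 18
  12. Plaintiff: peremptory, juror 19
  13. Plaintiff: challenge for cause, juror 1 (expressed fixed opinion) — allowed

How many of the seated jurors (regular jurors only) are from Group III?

2

Removed: #1, #3, #5, #6, #7, #11, #12, #17, #18, #19.
Seated jurors 1–6: #2, #4, #8, #9, #10, #13 (alternates #14, #15, #16 not counted).
Of those, in Group III: #4, #10 → 2.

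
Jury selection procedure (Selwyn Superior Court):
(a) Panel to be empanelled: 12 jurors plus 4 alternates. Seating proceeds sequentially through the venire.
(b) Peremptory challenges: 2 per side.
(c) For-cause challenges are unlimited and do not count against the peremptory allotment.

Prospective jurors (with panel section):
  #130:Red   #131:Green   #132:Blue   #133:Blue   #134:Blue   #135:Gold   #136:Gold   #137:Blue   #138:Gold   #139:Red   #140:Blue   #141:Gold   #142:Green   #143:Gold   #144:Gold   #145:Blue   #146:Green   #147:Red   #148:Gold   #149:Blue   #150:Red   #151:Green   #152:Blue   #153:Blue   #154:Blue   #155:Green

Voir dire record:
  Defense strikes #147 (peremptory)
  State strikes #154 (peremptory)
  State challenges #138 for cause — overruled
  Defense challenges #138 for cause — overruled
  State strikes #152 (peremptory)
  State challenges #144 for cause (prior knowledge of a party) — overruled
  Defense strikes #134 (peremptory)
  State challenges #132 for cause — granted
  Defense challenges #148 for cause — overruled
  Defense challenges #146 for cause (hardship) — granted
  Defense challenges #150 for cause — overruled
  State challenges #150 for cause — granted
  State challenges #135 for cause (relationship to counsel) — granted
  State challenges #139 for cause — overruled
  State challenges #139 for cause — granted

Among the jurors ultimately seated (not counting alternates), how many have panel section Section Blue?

Removed: #132, #134, #135, #139, #146, #147, #150, #152, #154.
Seated jurors 1–12: #130, #131, #133, #136, #137, #138, #140, #141, #142, #143, #144, #145 (alternates #148, #149, #151, #153 not counted).
Of those, in Section Blue: #133, #137, #140, #145 → 4.

4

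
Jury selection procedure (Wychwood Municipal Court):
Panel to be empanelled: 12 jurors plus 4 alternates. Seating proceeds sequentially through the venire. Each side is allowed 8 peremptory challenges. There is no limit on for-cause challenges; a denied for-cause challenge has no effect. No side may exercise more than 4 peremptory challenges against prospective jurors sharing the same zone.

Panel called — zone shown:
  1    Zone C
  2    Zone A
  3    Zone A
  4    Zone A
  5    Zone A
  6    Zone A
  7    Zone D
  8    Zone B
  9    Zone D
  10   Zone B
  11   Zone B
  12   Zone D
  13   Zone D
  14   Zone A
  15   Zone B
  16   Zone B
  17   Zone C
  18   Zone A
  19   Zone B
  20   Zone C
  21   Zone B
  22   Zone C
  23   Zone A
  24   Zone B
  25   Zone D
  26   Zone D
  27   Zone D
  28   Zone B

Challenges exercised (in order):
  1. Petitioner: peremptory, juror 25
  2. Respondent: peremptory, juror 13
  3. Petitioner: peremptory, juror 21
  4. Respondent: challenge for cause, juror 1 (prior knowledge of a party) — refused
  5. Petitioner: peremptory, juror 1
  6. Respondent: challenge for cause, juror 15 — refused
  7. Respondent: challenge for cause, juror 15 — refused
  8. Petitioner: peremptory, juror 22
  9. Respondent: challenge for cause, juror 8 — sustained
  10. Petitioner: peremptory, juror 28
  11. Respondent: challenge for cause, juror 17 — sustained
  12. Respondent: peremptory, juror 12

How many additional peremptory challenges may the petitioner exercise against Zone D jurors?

3

Petitioner peremptories so far: #25, #21, #1, #22, #28 — 5 of 8 used, 3 left overall.
Against Zone D: #25 — 1 used; per-zone cap 4 leaves 3.
Binding limit: min(3, 3) = 3.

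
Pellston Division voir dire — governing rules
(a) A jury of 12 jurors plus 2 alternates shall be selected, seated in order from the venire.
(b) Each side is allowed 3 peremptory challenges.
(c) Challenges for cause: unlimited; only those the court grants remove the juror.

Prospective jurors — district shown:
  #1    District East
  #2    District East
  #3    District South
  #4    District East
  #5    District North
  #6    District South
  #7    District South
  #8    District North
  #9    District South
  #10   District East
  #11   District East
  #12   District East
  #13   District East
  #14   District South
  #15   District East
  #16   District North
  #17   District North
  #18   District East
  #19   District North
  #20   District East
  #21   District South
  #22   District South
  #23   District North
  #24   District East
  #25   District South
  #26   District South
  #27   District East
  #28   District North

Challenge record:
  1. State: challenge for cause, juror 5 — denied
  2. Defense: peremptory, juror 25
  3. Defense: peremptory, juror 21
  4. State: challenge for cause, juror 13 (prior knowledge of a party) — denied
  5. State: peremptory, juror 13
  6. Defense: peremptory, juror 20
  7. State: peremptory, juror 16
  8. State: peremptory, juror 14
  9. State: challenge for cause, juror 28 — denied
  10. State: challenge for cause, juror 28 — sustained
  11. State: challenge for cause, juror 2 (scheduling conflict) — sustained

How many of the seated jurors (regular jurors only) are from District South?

Removed: #2, #13, #14, #16, #20, #21, #25, #28.
Seated jurors 1–12: #1, #3, #4, #5, #6, #7, #8, #9, #10, #11, #12, #15 (alternates #17, #18 not counted).
Of those, in District South: #3, #6, #7, #9 → 4.

4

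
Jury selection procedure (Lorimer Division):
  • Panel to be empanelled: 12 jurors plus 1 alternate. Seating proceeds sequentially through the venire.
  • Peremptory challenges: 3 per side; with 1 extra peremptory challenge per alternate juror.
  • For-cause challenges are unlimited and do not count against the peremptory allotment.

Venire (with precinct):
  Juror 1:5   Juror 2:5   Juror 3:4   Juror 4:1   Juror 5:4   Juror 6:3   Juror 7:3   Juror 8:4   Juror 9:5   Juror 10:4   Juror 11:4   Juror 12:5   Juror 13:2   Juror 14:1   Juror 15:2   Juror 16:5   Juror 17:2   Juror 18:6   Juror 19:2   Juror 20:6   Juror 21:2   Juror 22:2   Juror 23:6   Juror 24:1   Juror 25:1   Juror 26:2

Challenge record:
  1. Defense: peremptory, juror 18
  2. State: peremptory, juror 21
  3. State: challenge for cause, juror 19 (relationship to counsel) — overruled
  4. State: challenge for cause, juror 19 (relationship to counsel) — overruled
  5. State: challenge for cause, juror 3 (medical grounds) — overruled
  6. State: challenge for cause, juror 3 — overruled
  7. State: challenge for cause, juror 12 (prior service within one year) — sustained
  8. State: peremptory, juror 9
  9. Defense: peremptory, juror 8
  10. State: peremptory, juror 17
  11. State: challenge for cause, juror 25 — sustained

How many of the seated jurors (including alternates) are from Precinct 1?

Removed: #8, #9, #12, #17, #18, #21, #25.
Seated (13 incl. alternates): #1, #2, #3, #4, #5, #6, #7, #10, #11, #13, #14, #15, #16.
Of those, in Precinct 1: #4, #14 → 2.

2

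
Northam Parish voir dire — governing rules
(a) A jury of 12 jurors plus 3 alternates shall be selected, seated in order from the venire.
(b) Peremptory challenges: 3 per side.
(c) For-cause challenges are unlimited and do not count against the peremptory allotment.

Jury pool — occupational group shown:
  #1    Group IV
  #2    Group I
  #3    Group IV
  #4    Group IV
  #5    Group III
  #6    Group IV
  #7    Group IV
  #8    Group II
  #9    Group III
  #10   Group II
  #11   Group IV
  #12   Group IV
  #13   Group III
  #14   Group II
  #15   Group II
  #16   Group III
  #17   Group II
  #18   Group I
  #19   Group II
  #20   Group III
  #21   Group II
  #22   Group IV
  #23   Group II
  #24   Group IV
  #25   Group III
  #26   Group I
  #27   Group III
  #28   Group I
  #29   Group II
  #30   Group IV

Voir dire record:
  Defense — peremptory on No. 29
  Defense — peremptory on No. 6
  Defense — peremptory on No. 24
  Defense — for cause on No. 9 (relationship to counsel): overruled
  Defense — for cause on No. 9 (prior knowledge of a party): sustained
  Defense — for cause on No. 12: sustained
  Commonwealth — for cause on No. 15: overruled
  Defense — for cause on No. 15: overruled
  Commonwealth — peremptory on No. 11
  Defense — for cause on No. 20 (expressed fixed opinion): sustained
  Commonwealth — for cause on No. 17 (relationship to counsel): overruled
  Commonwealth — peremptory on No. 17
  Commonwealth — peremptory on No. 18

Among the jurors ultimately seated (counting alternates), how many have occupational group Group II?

6

Removed: #6, #9, #11, #12, #17, #18, #20, #24, #29.
Seated (15 incl. alternates): #1, #2, #3, #4, #5, #7, #8, #10, #13, #14, #15, #16, #19, #21, #22.
Of those, in Group II: #8, #10, #14, #15, #19, #21 → 6.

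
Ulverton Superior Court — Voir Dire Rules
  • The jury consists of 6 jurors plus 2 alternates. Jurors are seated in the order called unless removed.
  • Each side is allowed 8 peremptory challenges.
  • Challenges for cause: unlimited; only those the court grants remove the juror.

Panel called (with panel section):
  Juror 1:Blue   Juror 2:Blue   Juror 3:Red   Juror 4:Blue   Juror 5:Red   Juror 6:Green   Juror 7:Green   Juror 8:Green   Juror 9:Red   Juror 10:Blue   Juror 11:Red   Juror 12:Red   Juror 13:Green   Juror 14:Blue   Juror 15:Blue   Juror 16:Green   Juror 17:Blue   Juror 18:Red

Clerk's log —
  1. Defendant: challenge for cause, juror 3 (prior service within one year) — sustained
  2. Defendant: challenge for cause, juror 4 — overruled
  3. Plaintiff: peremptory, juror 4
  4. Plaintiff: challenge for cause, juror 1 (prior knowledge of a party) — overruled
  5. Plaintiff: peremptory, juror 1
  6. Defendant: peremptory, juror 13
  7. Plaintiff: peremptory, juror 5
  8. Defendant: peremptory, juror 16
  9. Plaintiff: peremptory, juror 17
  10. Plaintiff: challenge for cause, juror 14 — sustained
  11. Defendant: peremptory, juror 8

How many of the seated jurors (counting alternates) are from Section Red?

Removed: #1, #3, #4, #5, #8, #13, #14, #16, #17.
Seated (8 incl. alternates): #2, #6, #7, #9, #10, #11, #12, #15.
Of those, in Section Red: #9, #11, #12 → 3.

3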